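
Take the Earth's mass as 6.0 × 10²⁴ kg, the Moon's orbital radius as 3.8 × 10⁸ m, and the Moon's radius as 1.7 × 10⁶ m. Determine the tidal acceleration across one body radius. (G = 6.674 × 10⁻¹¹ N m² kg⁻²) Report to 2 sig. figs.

2.5 × 10⁻⁵ m/s²

The tidal stretch is the gradient of GM/d² times the body's extent r, hence the 1/d³ dependence.
Δa = 2GMr/d³
   = 2 × (6.674 × 10⁻¹¹) × (6.0 × 10²⁴) × (1.7 × 10⁶) / (3.8 × 10⁸)³
   = 2.5 × 10⁻⁵ m/s²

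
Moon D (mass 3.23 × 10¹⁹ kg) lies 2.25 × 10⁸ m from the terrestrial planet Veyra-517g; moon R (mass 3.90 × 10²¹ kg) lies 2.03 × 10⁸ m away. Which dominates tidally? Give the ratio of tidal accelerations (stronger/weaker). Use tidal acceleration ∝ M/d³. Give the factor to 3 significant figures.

Moon R, by a factor of ≈ 164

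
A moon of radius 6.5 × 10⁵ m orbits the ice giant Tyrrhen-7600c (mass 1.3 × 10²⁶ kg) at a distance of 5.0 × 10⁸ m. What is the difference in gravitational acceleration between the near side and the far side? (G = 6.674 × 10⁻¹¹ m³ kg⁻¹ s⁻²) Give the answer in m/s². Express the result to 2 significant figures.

1.8 × 10⁻⁴ m/s²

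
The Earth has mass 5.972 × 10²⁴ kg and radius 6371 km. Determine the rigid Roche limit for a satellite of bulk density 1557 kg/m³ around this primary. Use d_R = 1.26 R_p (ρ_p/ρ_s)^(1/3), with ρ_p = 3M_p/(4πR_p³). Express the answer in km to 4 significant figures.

ρ_p = 3M_p/(4πR_p³) = 3 × (5.972 × 10²⁴) / (4π × (6.371 × 10⁶ m)³) = 5513 kg/m³
d_R = 1.26 × 6371 km × (5513/1557)^(1/3)
    = 12240 km

12240 km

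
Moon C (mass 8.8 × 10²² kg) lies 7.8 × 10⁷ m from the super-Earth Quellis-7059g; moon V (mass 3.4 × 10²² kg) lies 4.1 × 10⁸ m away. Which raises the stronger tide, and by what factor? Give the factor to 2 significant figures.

Compare M/d³ for the two perturbers:
Moon C: (8.8 × 10²²) / (7.8 × 10⁷)³ = 1.854 × 10⁻¹
Moon V: (3.4 × 10²²) / (4.1 × 10⁸)³ = 4.933 × 10⁻⁴
Ratio (larger/smaller) = 380

Moon C, by a factor of ≈ 380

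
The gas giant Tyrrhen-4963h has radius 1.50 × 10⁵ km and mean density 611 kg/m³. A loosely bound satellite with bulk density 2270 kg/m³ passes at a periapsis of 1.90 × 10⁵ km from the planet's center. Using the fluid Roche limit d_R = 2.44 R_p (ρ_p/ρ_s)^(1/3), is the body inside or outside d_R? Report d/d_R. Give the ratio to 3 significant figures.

d_R = 2.44 × (1.50 × 10⁵ km) × (611/2270)^(1/3) = 2.363 × 10⁵ km
d/d_R = (1.90 × 10⁵) / (2.363 × 10⁵) = 0.804
Since d/d_R < 1, the body is inside the Roche limit.

inside; d/d_R ≈ 0.804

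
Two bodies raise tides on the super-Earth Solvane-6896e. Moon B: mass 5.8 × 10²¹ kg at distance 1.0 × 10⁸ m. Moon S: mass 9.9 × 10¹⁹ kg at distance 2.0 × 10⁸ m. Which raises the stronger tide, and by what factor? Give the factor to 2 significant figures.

Tidal acceleration ∝ M/d³, so compare M/d³ for each.
Moon B: (5.8 × 10²¹) / (1.0 × 10⁸)³ = 5.800 × 10⁻³
Moon S: (9.9 × 10¹⁹) / (2.0 × 10⁸)³ = 1.238 × 10⁻⁵
Ratio (larger/smaller) = 470

Moon B, by a factor of ≈ 470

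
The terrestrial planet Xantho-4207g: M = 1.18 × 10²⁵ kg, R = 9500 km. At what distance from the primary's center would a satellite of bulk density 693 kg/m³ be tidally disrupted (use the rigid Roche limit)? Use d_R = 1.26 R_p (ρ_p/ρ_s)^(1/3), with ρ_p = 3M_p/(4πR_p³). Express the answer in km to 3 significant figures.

ρ_p = 3M_p/(4πR_p³) = 3 × (1.18 × 10²⁵) / (4π × (9.50 × 10⁶ m)³) = 3290 kg/m³
d_R = 1.26 × 9500 km × (3290/693)^(1/3)
    = 20100 km

20100 km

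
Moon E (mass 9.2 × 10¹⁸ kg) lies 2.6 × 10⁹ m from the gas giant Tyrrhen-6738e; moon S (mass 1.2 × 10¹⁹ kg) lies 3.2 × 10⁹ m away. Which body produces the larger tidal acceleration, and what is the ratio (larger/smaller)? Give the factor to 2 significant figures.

Tidal acceleration ∝ M/d³, so compare M/d³ for each.
Moon E: (9.2 × 10¹⁸) / (2.6 × 10⁹)³ = 5.234 × 10⁻¹⁰
Moon S: (1.2 × 10¹⁹) / (3.2 × 10⁹)³ = 3.662 × 10⁻¹⁰
Ratio (larger/smaller) = 1.4

Moon E, by a factor of ≈ 1.4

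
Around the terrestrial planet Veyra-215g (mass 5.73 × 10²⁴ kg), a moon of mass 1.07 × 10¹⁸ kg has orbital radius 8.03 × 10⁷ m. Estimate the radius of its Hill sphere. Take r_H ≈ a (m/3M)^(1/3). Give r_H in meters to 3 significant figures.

r_H ≈ a (m/3M)^(1/3)
    = (8.03 × 10⁷) × (1.07 × 10¹⁸ / (3 × 5.73 × 10²⁴))^(1/3)
    = 3.18 × 10⁵ m

3.18 × 10⁵ m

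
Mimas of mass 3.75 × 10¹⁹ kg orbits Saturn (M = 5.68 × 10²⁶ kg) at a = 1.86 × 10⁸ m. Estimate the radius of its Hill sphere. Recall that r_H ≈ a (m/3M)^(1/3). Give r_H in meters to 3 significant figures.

5.21 × 10⁵ m

r_H ≈ a (m/3M)^(1/3)
    = (1.86 × 10⁸) × (3.75 × 10¹⁹ / (3 × 5.68 × 10²⁶))^(1/3)
    = 5.21 × 10⁵ m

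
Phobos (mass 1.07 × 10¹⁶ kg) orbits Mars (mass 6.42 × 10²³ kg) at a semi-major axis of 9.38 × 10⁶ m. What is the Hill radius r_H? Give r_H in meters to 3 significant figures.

1.66 × 10⁴ m

r_H ≈ a (m/3M)^(1/3)
    = (9.38 × 10⁶) × (1.07 × 10¹⁶ / (3 × 6.42 × 10²³))^(1/3)
    = 1.66 × 10⁴ m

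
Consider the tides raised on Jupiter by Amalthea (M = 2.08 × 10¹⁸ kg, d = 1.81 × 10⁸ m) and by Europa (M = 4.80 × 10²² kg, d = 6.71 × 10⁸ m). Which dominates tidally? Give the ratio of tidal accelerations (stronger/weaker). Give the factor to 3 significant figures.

Compare M/d³ for the two perturbers:
Amalthea: (2.08 × 10¹⁸) / (1.81 × 10⁸)³ = 3.508 × 10⁻⁷
Europa: (4.80 × 10²²) / (6.71 × 10⁸)³ = 1.589 × 10⁻⁴
Ratio (larger/smaller) = 453

Europa, by a factor of ≈ 453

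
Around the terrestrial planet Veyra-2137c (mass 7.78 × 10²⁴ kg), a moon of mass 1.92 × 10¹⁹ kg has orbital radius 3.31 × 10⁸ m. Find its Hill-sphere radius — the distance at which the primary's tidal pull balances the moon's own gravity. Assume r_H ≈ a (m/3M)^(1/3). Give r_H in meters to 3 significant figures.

3.10 × 10⁶ m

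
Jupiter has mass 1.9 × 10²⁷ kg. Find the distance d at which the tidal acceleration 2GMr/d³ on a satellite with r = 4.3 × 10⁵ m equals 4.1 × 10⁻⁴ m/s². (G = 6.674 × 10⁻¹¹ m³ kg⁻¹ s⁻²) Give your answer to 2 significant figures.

6.4 × 10⁸ m

2GMr/d³ = a_tidal  ⇒  d = (2GMr / a_tidal)^(1/3)
d = (2 × 6.674×10⁻¹¹ × (1.9 × 10²⁷) × (4.3 × 10⁵) / (4.1 × 10⁻⁴))^(1/3)
  = 6.4 × 10⁸ m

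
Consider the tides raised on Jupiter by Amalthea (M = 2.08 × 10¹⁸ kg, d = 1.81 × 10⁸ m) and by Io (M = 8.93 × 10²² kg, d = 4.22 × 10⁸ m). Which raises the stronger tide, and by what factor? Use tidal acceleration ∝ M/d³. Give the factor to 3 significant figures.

Io, by a factor of ≈ 3390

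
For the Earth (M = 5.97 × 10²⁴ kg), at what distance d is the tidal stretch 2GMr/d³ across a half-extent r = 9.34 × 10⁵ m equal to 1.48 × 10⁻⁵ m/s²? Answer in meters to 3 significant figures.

3.69 × 10⁸ m

2GMr/d³ = a_tidal  ⇒  d = (2GMr / a_tidal)^(1/3)
d = (2 × 6.674×10⁻¹¹ × (5.97 × 10²⁴) × (9.34 × 10⁵) / (1.48 × 10⁻⁵))^(1/3)
  = 3.69 × 10⁸ m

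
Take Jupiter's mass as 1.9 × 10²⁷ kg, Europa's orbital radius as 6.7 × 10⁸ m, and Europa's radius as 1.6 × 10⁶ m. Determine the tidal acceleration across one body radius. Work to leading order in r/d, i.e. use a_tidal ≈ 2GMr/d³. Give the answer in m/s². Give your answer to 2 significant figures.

Δa = 2GMr/d³
   = 2 × (6.674 × 10⁻¹¹) × (1.9 × 10²⁷) × (1.6 × 10⁶) / (6.7 × 10⁸)³
   = 1.3 × 10⁻³ m/s²

1.3 × 10⁻³ m/s²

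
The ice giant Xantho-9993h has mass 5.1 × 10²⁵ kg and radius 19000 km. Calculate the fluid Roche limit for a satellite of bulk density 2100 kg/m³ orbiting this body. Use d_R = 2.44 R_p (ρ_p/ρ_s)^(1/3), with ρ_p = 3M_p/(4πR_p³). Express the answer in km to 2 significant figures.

ρ_p = 3M_p/(4πR_p³) = 3 × (5.1 × 10²⁵) / (4π × (1.9 × 10⁷ m)³) = 1800 kg/m³
d_R = 2.44 × 19000 km × (1800/2100)^(1/3)
    = 44000 km

44000 km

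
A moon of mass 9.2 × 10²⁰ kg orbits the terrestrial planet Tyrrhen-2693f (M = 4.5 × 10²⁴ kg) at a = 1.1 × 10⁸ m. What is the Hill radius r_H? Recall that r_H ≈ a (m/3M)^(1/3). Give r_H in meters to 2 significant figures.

r_H ≈ a (m/3M)^(1/3)
    = (1.1 × 10⁸) × (9.2 × 10²⁰ / (3 × 4.5 × 10²⁴))^(1/3)
    = 4.5 × 10⁶ m

4.5 × 10⁶ m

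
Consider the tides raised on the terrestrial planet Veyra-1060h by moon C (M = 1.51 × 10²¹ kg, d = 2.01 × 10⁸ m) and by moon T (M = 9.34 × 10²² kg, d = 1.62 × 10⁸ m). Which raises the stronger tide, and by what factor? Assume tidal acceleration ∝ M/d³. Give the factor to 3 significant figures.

Tidal acceleration ∝ M/d³, so compare M/d³ for each.
Moon C: (1.51 × 10²¹) / (2.01 × 10⁸)³ = 1.859 × 10⁻⁴
Moon T: (9.34 × 10²²) / (1.62 × 10⁸)³ = 2.197 × 10⁻²
Ratio (larger/smaller) = 118

Moon T, by a factor of ≈ 118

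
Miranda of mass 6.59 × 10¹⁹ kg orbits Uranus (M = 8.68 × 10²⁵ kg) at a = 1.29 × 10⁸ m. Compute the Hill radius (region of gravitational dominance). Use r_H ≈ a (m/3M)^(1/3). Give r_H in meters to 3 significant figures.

r_H ≈ a (m/3M)^(1/3)
    = (1.29 × 10⁸) × (6.59 × 10¹⁹ / (3 × 8.68 × 10²⁵))^(1/3)
    = 8.16 × 10⁵ m

8.16 × 10⁵ m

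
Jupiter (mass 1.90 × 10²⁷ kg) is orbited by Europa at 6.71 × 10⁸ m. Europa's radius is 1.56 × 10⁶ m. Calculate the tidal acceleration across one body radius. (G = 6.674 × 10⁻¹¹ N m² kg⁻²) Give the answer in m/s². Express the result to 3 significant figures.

Δa = 2GMr/d³
   = 2 × (6.674 × 10⁻¹¹) × (1.90 × 10²⁷) × (1.56 × 10⁶) / (6.71 × 10⁸)³
   = 1.31 × 10⁻³ m/s²

1.31 × 10⁻³ m/s²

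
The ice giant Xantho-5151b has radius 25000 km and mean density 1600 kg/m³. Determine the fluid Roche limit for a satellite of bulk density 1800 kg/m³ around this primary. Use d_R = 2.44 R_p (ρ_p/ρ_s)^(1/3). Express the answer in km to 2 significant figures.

d_R = 2.44 × 25000 km × (1600/1800)^(1/3)
    = 59000 km

59000 km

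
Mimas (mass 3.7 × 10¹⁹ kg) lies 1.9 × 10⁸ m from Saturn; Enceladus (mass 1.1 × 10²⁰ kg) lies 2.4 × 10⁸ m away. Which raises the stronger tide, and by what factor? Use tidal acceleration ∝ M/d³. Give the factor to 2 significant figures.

Tidal acceleration ∝ M/d³, so compare M/d³ for each.
Mimas: (3.7 × 10¹⁹) / (1.9 × 10⁸)³ = 5.394 × 10⁻⁶
Enceladus: (1.1 × 10²⁰) / (2.4 × 10⁸)³ = 7.957 × 10⁻⁶
Ratio (larger/smaller) = 1.5

Enceladus, by a factor of ≈ 1.5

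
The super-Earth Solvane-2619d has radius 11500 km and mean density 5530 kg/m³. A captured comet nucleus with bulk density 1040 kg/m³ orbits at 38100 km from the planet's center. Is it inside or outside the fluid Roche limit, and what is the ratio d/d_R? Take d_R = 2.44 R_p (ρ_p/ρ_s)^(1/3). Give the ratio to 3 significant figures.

inside; d/d_R ≈ 0.778

d_R = 2.44 × (11500 km) × (5530/1040)^(1/3) = 48980 km
d/d_R = (38100) / (48980) = 0.778
Since d/d_R < 1, the body is inside the Roche limit.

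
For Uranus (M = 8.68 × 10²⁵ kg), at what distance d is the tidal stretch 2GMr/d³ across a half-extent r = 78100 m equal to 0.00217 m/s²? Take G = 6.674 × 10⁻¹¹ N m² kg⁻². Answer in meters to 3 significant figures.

7.47 × 10⁷ m

2GMr/d³ = a_tidal  ⇒  d = (2GMr / a_tidal)^(1/3)
d = (2 × 6.674×10⁻¹¹ × (8.68 × 10²⁵) × (78100) / (0.00217))^(1/3)
  = 7.47 × 10⁷ m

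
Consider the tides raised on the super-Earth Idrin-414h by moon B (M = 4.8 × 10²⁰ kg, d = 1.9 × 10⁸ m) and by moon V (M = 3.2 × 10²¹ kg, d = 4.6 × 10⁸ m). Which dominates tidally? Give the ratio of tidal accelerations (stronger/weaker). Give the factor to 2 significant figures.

Moon B, by a factor of ≈ 2.1

The tide-raising term goes as M/d³ (the gradient of a 1/d² field).
Moon B: (4.8 × 10²⁰) / (1.9 × 10⁸)³ = 6.998 × 10⁻⁵
Moon V: (3.2 × 10²¹) / (4.6 × 10⁸)³ = 3.288 × 10⁻⁵
Ratio (larger/smaller) = 2.1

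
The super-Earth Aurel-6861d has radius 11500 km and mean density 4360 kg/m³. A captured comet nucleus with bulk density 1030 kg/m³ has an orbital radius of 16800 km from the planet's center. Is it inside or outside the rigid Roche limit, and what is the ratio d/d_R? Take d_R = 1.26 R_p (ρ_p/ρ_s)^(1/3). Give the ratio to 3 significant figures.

d_R = 1.26 × (11500 km) × (4360/1030)^(1/3) = 23440 km
d/d_R = (16800) / (23440) = 0.717
Since d/d_R < 1, the body is inside the Roche limit.

inside; d/d_R ≈ 0.717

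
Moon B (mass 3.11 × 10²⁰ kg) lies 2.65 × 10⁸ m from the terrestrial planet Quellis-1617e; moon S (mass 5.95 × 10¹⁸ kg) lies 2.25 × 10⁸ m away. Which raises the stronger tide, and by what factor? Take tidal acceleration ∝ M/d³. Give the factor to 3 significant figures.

Moon B, by a factor of ≈ 32.0

Compare M/d³ for the two perturbers:
Moon B: (3.11 × 10²⁰) / (2.65 × 10⁸)³ = 1.671 × 10⁻⁵
Moon S: (5.95 × 10¹⁸) / (2.25 × 10⁸)³ = 5.224 × 10⁻⁷
Ratio (larger/smaller) = 32.0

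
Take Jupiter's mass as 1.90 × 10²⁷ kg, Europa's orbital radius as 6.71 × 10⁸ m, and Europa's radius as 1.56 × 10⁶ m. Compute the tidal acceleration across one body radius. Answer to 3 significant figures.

1.31 × 10⁻³ m/s²

Δa = 2GMr/d³
   = 2 × (6.674 × 10⁻¹¹) × (1.90 × 10²⁷) × (1.56 × 10⁶) / (6.71 × 10⁸)³
   = 1.31 × 10⁻³ m/s²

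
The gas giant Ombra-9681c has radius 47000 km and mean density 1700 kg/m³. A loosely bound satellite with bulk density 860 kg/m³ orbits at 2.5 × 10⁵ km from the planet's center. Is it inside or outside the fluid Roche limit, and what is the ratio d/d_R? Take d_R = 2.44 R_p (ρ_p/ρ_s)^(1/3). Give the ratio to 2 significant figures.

d_R = 2.44 × (47000 km) × (1700/860)^(1/3) = 1.439 × 10⁵ km
d/d_R = (2.5 × 10⁵) / (1.439 × 10⁵) = 1.7
Since d/d_R > 1, the body is outside the Roche limit.

outside; d/d_R ≈ 1.7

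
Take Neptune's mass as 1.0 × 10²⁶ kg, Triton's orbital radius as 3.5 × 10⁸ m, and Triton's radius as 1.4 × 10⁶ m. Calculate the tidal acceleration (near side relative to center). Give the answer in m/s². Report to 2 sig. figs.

Differencing GM/(d−r)² and GM/d² to first order in r/d gives 2GMr/d³.
Δg = 2GMr/d³
   = 2 × (6.674 × 10⁻¹¹) × (1.0 × 10²⁶) × (1.4 × 10⁶) / (3.5 × 10⁸)³
   = 4.4 × 10⁻⁴ m/s²

4.4 × 10⁻⁴ m/s²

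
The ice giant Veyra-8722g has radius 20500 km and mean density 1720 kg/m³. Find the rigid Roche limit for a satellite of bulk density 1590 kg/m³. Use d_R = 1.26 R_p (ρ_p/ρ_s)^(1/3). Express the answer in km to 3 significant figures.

d_R = 1.26 × 20500 km × (1720/1590)^(1/3)
    = 26500 km

26500 km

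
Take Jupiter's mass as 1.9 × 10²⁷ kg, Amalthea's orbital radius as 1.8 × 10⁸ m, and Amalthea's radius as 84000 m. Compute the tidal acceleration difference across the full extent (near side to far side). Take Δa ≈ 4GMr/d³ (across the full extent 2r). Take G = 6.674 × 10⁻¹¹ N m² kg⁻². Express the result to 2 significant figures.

7.3 × 10⁻³ m/s²

Differencing GM/(d−r)² and GM/(d+r)² to first order in r/d gives 4GMr/d³.
Δa = 4GMr/d³
   = 4 × (6.674 × 10⁻¹¹) × (1.9 × 10²⁷) × (84000) / (1.8 × 10⁸)³
   = 7.3 × 10⁻³ m/s²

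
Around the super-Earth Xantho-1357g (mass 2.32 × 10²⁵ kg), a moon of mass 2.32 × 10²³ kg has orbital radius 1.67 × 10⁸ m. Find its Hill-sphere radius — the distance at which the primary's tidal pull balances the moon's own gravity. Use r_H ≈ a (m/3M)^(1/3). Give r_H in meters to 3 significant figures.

r_H ≈ a (m/3M)^(1/3)
    = (1.67 × 10⁸) × (2.32 × 10²³ / (3 × 2.32 × 10²⁵))^(1/3)
    = 2.49 × 10⁷ m

2.49 × 10⁷ m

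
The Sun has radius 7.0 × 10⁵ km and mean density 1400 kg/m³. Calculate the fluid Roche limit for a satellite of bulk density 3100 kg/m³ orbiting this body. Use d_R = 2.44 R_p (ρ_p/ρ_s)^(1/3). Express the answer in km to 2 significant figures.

1.3 × 10⁶ km

d_R = 2.44 × 7.0 × 10⁵ km × (1400/3100)^(1/3)
    = 1.3 × 10⁶ km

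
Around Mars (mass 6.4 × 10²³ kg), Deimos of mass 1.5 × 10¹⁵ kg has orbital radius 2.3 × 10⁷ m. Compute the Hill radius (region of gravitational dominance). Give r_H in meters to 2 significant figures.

r_H ≈ a (m/3M)^(1/3)
    = (2.3 × 10⁷) × (1.5 × 10¹⁵ / (3 × 6.4 × 10²³))^(1/3)
    = 2.1 × 10⁴ m

2.1 × 10⁴ m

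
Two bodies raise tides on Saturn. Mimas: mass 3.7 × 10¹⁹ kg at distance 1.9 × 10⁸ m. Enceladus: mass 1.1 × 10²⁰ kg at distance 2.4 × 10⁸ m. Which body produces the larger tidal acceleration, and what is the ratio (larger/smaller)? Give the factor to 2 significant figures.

Enceladus, by a factor of ≈ 1.5

Tidal stretch scales as M/d³; compute that for each body.
Mimas: (3.7 × 10¹⁹) / (1.9 × 10⁸)³ = 5.394 × 10⁻⁶
Enceladus: (1.1 × 10²⁰) / (2.4 × 10⁸)³ = 7.957 × 10⁻⁶
Ratio (larger/smaller) = 1.5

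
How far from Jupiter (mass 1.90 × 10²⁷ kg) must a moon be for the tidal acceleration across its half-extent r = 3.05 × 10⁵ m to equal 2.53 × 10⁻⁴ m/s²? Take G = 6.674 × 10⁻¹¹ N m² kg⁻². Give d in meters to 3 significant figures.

2GMr/d³ = a_tidal  ⇒  d = (2GMr / a_tidal)^(1/3)
d = (2 × 6.674×10⁻¹¹ × (1.90 × 10²⁷) × (3.05 × 10⁵) / (2.53 × 10⁻⁴))^(1/3)
  = 6.74 × 10⁸ m

6.74 × 10⁸ m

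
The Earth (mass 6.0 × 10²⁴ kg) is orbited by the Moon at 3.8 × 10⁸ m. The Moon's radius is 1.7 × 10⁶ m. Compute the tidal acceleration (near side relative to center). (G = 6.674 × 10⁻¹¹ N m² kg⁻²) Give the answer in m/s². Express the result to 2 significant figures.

Δa = 2GMr/d³
   = 2 × (6.674 × 10⁻¹¹) × (6.0 × 10²⁴) × (1.7 × 10⁶) / (3.8 × 10⁸)³
   = 2.5 × 10⁻⁵ m/s²

2.5 × 10⁻⁵ m/s²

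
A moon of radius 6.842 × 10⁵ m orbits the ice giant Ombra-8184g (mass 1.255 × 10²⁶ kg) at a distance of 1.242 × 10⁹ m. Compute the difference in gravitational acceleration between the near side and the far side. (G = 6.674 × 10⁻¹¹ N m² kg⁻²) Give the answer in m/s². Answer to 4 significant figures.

1.196 × 10⁻⁵ m/s²

Near-to-far spans 2r, so the tidal difference is twice the near-to-center value: 4GMr/d³.
Δg = 4GMr/d³
   = 4 × (6.674 × 10⁻¹¹) × (1.255 × 10²⁶) × (6.842 × 10⁵) / (1.242 × 10⁹)³
   = 1.196 × 10⁻⁵ m/s²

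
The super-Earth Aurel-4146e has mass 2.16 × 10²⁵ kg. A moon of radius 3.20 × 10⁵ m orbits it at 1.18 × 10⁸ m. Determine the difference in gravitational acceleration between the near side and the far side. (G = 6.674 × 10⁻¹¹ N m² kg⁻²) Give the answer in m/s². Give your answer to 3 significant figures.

1.12 × 10⁻³ m/s²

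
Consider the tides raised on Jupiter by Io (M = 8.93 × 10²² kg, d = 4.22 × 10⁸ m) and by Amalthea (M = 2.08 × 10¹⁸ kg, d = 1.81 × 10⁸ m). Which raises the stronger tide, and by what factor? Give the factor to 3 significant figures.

Tidal acceleration ∝ M/d³, so compare M/d³ for each.
Io: (8.93 × 10²²) / (4.22 × 10⁸)³ = 1.188 × 10⁻³
Amalthea: (2.08 × 10¹⁸) / (1.81 × 10⁸)³ = 3.508 × 10⁻⁷
Ratio (larger/smaller) = 3390

Io, by a factor of ≈ 3390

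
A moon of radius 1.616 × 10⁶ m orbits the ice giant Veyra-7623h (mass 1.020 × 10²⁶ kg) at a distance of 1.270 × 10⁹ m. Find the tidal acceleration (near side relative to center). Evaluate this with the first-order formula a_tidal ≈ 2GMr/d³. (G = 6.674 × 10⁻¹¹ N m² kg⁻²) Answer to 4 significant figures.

1.074 × 10⁻⁵ m/s²

Δa = 2GMr/d³
   = 2 × (6.674 × 10⁻¹¹) × (1.020 × 10²⁶) × (1.616 × 10⁶) / (1.270 × 10⁹)³
   = 1.074 × 10⁻⁵ m/s²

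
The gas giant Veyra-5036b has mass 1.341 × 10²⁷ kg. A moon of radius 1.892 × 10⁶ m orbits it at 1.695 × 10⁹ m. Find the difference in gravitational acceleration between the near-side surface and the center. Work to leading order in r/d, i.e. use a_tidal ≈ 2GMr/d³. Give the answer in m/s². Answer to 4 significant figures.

Δa = 2GMr/d³
   = 2 × (6.674 × 10⁻¹¹) × (1.341 × 10²⁷) × (1.892 × 10⁶) / (1.695 × 10⁹)³
   = 6.954 × 10⁻⁵ m/s²

6.954 × 10⁻⁵ m/s²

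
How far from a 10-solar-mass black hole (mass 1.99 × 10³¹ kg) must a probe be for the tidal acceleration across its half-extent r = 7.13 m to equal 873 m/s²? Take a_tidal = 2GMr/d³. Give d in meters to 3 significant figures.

2.79 × 10⁶ m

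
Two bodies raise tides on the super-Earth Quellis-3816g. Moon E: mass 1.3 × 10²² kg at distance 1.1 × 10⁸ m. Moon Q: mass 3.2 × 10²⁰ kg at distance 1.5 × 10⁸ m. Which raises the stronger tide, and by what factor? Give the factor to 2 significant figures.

The tide-raising term goes as M/d³ (the gradient of a 1/d² field).
Moon E: (1.3 × 10²²) / (1.1 × 10⁸)³ = 9.767 × 10⁻³
Moon Q: (3.2 × 10²⁰) / (1.5 × 10⁸)³ = 9.481 × 10⁻⁵
Ratio (larger/smaller) = 100

Moon E, by a factor of ≈ 100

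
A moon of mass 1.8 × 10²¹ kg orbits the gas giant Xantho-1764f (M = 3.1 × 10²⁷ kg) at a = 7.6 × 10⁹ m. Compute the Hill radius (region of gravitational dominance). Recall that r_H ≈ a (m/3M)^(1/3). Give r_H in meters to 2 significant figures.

r_H ≈ a (m/3M)^(1/3)
    = (7.6 × 10⁹) × (1.8 × 10²¹ / (3 × 3.1 × 10²⁷))^(1/3)
    = 4.4 × 10⁷ m

4.4 × 10⁷ m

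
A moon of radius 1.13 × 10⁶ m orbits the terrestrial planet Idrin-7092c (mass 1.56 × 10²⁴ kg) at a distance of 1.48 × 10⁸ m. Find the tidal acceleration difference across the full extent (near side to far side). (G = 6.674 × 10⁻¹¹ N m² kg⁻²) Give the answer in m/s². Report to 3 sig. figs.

a_tidal = 4GMr/d³
        = 4 × (6.674 × 10⁻¹¹) × (1.56 × 10²⁴) × (1.13 × 10⁶) / (1.48 × 10⁸)³
        = 1.45 × 10⁻⁴ m/s²

1.45 × 10⁻⁴ m/s²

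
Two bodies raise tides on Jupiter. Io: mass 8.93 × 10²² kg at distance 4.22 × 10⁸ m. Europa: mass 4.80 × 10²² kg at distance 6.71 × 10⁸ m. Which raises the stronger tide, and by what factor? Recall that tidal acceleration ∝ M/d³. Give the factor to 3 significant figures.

Io, by a factor of ≈ 7.48

Tidal stretch scales as M/d³; compute that for each body.
Io: (8.93 × 10²²) / (4.22 × 10⁸)³ = 1.188 × 10⁻³
Europa: (4.80 × 10²²) / (6.71 × 10⁸)³ = 1.589 × 10⁻⁴
Ratio (larger/smaller) = 7.48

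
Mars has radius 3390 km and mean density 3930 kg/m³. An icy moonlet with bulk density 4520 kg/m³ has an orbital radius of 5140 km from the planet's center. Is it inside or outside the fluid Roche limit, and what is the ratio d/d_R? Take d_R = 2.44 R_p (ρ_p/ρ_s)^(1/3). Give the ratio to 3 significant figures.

inside; d/d_R ≈ 0.651

d_R = 2.44 × (3390 km) × (3930/4520)^(1/3) = 7895 km
d/d_R = (5140) / (7895) = 0.651
Since d/d_R < 1, the body is inside the Roche limit.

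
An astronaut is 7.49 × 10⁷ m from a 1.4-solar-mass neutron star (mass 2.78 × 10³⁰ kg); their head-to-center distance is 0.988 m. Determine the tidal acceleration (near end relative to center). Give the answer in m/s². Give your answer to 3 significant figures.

8.73 × 10⁻⁴ m/s²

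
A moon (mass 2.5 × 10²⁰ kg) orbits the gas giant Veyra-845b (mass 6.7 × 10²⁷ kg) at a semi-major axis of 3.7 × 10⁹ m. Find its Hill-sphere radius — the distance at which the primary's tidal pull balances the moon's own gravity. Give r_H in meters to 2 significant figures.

8.6 × 10⁶ m

r_H ≈ a (m/3M)^(1/3)
    = (3.7 × 10⁹) × (2.5 × 10²⁰ / (3 × 6.7 × 10²⁷))^(1/3)
    = 8.6 × 10⁶ m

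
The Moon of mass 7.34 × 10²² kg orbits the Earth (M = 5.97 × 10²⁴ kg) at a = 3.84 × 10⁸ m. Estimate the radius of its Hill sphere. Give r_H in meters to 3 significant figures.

6.15 × 10⁷ m

r_H ≈ a (m/3M)^(1/3)
    = (3.84 × 10⁸) × (7.34 × 10²² / (3 × 5.97 × 10²⁴))^(1/3)
    = 6.15 × 10⁷ m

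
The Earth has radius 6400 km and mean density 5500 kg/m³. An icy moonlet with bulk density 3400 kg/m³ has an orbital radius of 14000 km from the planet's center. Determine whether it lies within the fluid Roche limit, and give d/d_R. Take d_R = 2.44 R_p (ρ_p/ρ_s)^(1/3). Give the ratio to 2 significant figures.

inside; d/d_R ≈ 0.76

d_R = 2.44 × (6400 km) × (5500/3400)^(1/3) = 18330 km
d/d_R = (14000) / (18330) = 0.76
Since d/d_R < 1, the body is inside the Roche limit.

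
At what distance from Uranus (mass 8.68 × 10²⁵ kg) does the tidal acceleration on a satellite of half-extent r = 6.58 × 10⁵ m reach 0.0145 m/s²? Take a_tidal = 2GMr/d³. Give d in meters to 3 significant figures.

8.07 × 10⁷ m

2GMr/d³ = a_tidal  ⇒  d = (2GMr / a_tidal)^(1/3)
d = (2 × 6.674×10⁻¹¹ × (8.68 × 10²⁵) × (6.58 × 10⁵) / (0.0145))^(1/3)
  = 8.07 × 10⁷ m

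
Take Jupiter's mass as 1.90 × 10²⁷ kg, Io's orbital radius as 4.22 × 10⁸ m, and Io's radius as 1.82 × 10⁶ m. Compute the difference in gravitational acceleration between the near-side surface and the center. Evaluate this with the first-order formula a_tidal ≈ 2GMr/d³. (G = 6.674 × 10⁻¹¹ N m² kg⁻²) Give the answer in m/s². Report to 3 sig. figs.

6.14 × 10⁻³ m/s²

Differencing GM/(d−r)² and GM/d² to first order in r/d gives 2GMr/d³.
Δa = 2GMr/d³
   = 2 × (6.674 × 10⁻¹¹) × (1.90 × 10²⁷) × (1.82 × 10⁶) / (4.22 × 10⁸)³
   = 6.14 × 10⁻³ m/s²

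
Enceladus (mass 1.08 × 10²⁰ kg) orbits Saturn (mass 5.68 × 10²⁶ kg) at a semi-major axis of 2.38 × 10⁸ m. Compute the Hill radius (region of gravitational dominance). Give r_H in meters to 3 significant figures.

r_H ≈ a (m/3M)^(1/3)
    = (2.38 × 10⁸) × (1.08 × 10²⁰ / (3 × 5.68 × 10²⁶))^(1/3)
    = 9.49 × 10⁵ m

9.49 × 10⁵ m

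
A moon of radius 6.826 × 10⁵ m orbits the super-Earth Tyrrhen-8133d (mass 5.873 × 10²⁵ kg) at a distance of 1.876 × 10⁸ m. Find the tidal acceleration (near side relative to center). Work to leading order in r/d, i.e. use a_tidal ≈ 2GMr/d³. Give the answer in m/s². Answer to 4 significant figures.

8.105 × 10⁻⁴ m/s²

a_tidal = 2GMr/d³
        = 2 × (6.674 × 10⁻¹¹) × (5.873 × 10²⁵) × (6.826 × 10⁵) / (1.876 × 10⁸)³
        = 8.105 × 10⁻⁴ m/s²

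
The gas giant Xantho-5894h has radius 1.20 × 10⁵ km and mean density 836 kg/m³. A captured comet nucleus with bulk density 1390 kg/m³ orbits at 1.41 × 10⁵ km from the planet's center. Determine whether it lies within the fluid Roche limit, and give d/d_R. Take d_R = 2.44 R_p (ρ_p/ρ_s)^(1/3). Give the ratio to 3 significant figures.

inside; d/d_R ≈ 0.570

d_R = 2.44 × (1.20 × 10⁵ km) × (836/1390)^(1/3) = 2.472 × 10⁵ km
d/d_R = (1.41 × 10⁵) / (2.472 × 10⁵) = 0.570
Since d/d_R < 1, the body is inside the Roche limit.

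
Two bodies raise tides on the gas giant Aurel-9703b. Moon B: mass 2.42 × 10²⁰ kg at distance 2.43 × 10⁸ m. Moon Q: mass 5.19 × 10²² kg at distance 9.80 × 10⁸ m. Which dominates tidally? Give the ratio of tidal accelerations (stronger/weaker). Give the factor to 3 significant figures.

The tide-raising term goes as M/d³ (the gradient of a 1/d² field).
Moon B: (2.42 × 10²⁰) / (2.43 × 10⁸)³ = 1.687 × 10⁻⁵
Moon Q: (5.19 × 10²²) / (9.80 × 10⁸)³ = 5.514 × 10⁻⁵
Ratio (larger/smaller) = 3.27

Moon Q, by a factor of ≈ 3.27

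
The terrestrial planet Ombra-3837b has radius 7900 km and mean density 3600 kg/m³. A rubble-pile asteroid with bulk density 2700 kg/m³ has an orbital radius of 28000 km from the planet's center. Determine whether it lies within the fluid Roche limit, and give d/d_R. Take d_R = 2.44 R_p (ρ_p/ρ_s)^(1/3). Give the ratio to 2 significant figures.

outside; d/d_R ≈ 1.3

d_R = 2.44 × (7900 km) × (3600/2700)^(1/3) = 21220 km
d/d_R = (28000) / (21220) = 1.3
Since d/d_R > 1, the body is outside the Roche limit.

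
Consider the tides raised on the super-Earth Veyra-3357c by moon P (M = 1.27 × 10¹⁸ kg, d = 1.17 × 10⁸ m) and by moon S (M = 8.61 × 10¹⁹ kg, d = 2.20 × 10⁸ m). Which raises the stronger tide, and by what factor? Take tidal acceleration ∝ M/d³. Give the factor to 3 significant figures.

Tidal acceleration ∝ M/d³, so compare M/d³ for each.
Moon P: (1.27 × 10¹⁸) / (1.17 × 10⁸)³ = 7.930 × 10⁻⁷
Moon S: (8.61 × 10¹⁹) / (2.20 × 10⁸)³ = 8.086 × 10⁻⁶
Ratio (larger/smaller) = 10.2

Moon S, by a factor of ≈ 10.2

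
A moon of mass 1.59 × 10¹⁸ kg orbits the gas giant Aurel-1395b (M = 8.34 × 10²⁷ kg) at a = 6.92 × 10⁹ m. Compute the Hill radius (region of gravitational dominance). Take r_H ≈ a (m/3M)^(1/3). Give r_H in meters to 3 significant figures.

r_H ≈ a (m/3M)^(1/3)
    = (6.92 × 10⁹) × (1.59 × 10¹⁸ / (3 × 8.34 × 10²⁷))^(1/3)
    = 2.76 × 10⁶ m

2.76 × 10⁶ m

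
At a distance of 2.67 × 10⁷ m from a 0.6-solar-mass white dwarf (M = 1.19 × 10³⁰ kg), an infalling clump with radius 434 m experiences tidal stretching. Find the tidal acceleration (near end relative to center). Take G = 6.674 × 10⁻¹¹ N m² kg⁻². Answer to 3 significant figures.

3.62 m/s²

Δg = 2GMr/d³
   = 2 × (6.674 × 10⁻¹¹) × (1.19 × 10³⁰) × (434) / (2.67 × 10⁷)³
   = 3.62 m/s²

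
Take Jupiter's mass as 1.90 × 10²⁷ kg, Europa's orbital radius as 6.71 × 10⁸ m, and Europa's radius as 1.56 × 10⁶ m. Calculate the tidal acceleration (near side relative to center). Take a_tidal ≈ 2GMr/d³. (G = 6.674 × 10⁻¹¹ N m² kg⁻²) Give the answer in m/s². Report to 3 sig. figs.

Since r ≪ d, expand the inverse-square field across one radius to get the leading 2GMr/d³ term.
Δg = 2GMr/d³
   = 2 × (6.674 × 10⁻¹¹) × (1.90 × 10²⁷) × (1.56 × 10⁶) / (6.71 × 10⁸)³
   = 1.31 × 10⁻³ m/s²

1.31 × 10⁻³ m/s²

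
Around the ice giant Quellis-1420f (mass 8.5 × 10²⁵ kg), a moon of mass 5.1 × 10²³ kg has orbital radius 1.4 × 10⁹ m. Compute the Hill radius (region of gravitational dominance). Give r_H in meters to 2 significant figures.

r_H ≈ a (m/3M)^(1/3)
    = (1.4 × 10⁹) × (5.1 × 10²³ / (3 × 8.5 × 10²⁵))^(1/3)
    = 1.8 × 10⁸ m

1.8 × 10⁸ m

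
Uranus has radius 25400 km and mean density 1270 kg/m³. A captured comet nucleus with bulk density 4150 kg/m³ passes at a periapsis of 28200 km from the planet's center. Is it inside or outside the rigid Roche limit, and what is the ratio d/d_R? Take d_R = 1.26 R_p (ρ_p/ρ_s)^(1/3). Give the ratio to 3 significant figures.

d_R = 1.26 × (25400 km) × (1270/4150)^(1/3) = 21570 km
d/d_R = (28200) / (21570) = 1.31
Since d/d_R > 1, the body is outside the Roche limit.

outside; d/d_R ≈ 1.31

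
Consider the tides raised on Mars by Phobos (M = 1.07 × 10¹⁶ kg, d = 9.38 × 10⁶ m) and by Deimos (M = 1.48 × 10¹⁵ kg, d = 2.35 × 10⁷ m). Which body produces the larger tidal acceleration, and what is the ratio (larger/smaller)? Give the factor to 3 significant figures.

Phobos, by a factor of ≈ 114

Tidal acceleration ∝ M/d³, so compare M/d³ for each.
Phobos: (1.07 × 10¹⁶) / (9.38 × 10⁶)³ = 1.297 × 10⁻⁵
Deimos: (1.48 × 10¹⁵) / (2.35 × 10⁷)³ = 1.140 × 10⁻⁷
Ratio (larger/smaller) = 114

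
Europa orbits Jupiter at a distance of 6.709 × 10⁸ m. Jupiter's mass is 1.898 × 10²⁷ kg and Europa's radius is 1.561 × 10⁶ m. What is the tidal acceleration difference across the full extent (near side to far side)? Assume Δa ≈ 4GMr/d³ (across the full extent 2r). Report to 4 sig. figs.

2.619 × 10⁻³ m/s²

Δg = 4GMr/d³
   = 4 × (6.674 × 10⁻¹¹) × (1.898 × 10²⁷) × (1.561 × 10⁶) / (6.709 × 10⁸)³
   = 2.619 × 10⁻³ m/s²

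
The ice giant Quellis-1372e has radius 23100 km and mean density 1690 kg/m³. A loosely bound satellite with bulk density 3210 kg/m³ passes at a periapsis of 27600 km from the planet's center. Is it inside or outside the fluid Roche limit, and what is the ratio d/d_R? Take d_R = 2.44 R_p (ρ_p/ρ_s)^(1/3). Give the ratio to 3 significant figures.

d_R = 2.44 × (23100 km) × (1690/3210)^(1/3) = 45510 km
d/d_R = (27600) / (45510) = 0.606
Since d/d_R < 1, the body is inside the Roche limit.

inside; d/d_R ≈ 0.606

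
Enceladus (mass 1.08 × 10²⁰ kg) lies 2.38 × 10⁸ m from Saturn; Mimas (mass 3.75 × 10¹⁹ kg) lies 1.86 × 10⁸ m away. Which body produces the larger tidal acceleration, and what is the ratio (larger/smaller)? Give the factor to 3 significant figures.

Tidal acceleration ∝ M/d³, so compare M/d³ for each.
Enceladus: (1.08 × 10²⁰) / (2.38 × 10⁸)³ = 8.011 × 10⁻⁶
Mimas: (3.75 × 10¹⁹) / (1.86 × 10⁸)³ = 5.828 × 10⁻⁶
Ratio (larger/smaller) = 1.37

Enceladus, by a factor of ≈ 1.37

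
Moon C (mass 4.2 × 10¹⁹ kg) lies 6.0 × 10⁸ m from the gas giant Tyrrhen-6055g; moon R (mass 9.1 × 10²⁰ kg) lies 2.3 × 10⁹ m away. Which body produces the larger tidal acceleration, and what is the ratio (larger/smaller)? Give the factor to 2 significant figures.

Compare M/d³ for the two perturbers:
Moon C: (4.2 × 10¹⁹) / (6.0 × 10⁸)³ = 1.944 × 10⁻⁷
Moon R: (9.1 × 10²⁰) / (2.3 × 10⁹)³ = 7.479 × 10⁻⁸
Ratio (larger/smaller) = 2.6

Moon C, by a factor of ≈ 2.6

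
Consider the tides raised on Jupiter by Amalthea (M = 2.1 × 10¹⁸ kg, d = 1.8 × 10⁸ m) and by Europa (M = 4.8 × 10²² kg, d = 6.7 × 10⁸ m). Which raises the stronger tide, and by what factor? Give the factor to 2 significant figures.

The tide-raising term goes as M/d³ (the gradient of a 1/d² field).
Amalthea: (2.1 × 10¹⁸) / (1.8 × 10⁸)³ = 3.601 × 10⁻⁷
Europa: (4.8 × 10²²) / (6.7 × 10⁸)³ = 1.596 × 10⁻⁴
Ratio (larger/smaller) = 440

Europa, by a factor of ≈ 440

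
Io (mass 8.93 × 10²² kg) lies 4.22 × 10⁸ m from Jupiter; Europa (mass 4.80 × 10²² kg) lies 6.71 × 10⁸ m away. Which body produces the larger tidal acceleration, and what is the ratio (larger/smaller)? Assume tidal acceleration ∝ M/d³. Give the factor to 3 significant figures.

Compare M/d³ for the two perturbers:
Io: (8.93 × 10²²) / (4.22 × 10⁸)³ = 1.188 × 10⁻³
Europa: (4.80 × 10²²) / (6.71 × 10⁸)³ = 1.589 × 10⁻⁴
Ratio (larger/smaller) = 7.48

Io, by a factor of ≈ 7.48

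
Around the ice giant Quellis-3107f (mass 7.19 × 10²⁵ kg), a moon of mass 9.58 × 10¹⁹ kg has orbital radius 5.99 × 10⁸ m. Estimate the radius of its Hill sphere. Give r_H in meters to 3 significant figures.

4.57 × 10⁶ m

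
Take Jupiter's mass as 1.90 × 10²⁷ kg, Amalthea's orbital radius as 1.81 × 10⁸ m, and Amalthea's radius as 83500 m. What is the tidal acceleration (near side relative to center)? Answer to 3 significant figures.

3.57 × 10⁻³ m/s²

Δg = 2GMr/d³
   = 2 × (6.674 × 10⁻¹¹) × (1.90 × 10²⁷) × (83500) / (1.81 × 10⁸)³
   = 3.57 × 10⁻³ m/s²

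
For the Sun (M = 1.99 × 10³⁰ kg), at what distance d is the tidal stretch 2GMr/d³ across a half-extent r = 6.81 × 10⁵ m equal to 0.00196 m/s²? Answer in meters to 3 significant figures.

4.52 × 10⁹ m

2GMr/d³ = a_tidal  ⇒  d = (2GMr / a_tidal)^(1/3)
d = (2 × 6.674×10⁻¹¹ × (1.99 × 10³⁰) × (6.81 × 10⁵) / (0.00196))^(1/3)
  = 4.52 × 10⁹ m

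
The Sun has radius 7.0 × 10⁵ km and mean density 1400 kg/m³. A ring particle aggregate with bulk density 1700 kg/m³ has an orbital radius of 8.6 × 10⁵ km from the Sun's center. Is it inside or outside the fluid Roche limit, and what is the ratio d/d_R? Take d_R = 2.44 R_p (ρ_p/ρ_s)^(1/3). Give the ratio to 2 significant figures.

inside; d/d_R ≈ 0.54

d_R = 2.44 × (7.0 × 10⁵ km) × (1400/1700)^(1/3) = 1.601 × 10⁶ km
d/d_R = (8.6 × 10⁵) / (1.601 × 10⁶) = 0.54
Since d/d_R < 1, the body is inside the Roche limit.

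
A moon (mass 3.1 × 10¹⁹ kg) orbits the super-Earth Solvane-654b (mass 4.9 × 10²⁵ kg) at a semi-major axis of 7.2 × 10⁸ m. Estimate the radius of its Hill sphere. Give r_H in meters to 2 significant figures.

r_H ≈ a (m/3M)^(1/3)
    = (7.2 × 10⁸) × (3.1 × 10¹⁹ / (3 × 4.9 × 10²⁵))^(1/3)
    = 4.3 × 10⁶ m

4.3 × 10⁶ m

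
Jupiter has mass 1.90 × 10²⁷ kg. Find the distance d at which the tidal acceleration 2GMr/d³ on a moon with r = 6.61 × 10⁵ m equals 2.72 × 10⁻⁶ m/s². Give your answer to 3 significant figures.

3.95 × 10⁹ m

2GMr/d³ = a_tidal  ⇒  d = (2GMr / a_tidal)^(1/3)
d = (2 × 6.674×10⁻¹¹ × (1.90 × 10²⁷) × (6.61 × 10⁵) / (2.72 × 10⁻⁶))^(1/3)
  = 3.95 × 10⁹ m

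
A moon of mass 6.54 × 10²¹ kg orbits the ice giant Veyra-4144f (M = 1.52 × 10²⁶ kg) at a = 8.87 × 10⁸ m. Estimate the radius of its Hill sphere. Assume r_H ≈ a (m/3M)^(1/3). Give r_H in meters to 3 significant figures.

2.16 × 10⁷ m

r_H ≈ a (m/3M)^(1/3)
    = (8.87 × 10⁸) × (6.54 × 10²¹ / (3 × 1.52 × 10²⁶))^(1/3)
    = 2.16 × 10⁷ m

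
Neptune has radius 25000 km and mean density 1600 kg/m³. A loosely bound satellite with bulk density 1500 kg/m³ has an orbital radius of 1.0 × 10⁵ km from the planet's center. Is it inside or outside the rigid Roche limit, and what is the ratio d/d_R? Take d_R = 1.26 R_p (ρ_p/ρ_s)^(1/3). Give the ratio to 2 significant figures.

d_R = 1.26 × (25000 km) × (1600/1500)^(1/3) = 32180 km
d/d_R = (1.0 × 10⁵) / (32180) = 3.1
Since d/d_R > 1, the body is outside the Roche limit.

outside; d/d_R ≈ 3.1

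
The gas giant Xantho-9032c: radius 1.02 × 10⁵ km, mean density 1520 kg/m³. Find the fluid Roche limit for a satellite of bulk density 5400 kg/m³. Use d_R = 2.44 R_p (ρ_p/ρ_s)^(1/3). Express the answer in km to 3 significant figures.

d_R = 2.44 × 1.02 × 10⁵ km × (1520/5400)^(1/3)
    = 1.63 × 10⁵ km

1.63 × 10⁵ km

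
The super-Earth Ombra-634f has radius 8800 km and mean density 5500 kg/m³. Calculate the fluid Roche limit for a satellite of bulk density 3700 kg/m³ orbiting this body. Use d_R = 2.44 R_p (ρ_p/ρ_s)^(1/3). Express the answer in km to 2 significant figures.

d_R = 2.44 × 8800 km × (5500/3700)^(1/3)
    = 25000 km

25000 km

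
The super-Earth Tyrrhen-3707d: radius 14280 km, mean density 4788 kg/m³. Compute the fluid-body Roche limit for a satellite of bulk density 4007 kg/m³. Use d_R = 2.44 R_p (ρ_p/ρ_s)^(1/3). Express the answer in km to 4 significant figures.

36970 km

d_R = 2.44 × 14280 km × (4788/4007)^(1/3)
    = 36970 km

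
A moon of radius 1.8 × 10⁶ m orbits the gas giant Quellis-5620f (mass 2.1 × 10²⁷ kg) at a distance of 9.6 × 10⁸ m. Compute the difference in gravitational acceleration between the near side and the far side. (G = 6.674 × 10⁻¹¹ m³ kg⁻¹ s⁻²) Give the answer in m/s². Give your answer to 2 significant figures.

a_tidal = 4GMr/d³
        = 4 × (6.674 × 10⁻¹¹) × (2.1 × 10²⁷) × (1.8 × 10⁶) / (9.6 × 10⁸)³
        = 1.1 × 10⁻³ m/s²

1.1 × 10⁻³ m/s²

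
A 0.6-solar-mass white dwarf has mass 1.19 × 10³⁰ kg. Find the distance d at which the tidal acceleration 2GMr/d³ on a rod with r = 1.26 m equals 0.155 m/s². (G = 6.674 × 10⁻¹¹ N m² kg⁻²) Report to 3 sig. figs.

1.09 × 10⁷ m

2GMr/d³ = a_tidal  ⇒  d = (2GMr / a_tidal)^(1/3)
d = (2 × 6.674×10⁻¹¹ × (1.19 × 10³⁰) × (1.26) / (0.155))^(1/3)
  = 1.09 × 10⁷ m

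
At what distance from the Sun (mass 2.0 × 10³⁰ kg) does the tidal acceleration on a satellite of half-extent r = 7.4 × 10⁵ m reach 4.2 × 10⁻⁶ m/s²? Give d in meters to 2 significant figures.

2GMr/d³ = a_tidal  ⇒  d = (2GMr / a_tidal)^(1/3)
d = (2 × 6.674×10⁻¹¹ × (2.0 × 10³⁰) × (7.4 × 10⁵) / (4.2 × 10⁻⁶))^(1/3)
  = 3.6 × 10¹⁰ m

3.6 × 10¹⁰ m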